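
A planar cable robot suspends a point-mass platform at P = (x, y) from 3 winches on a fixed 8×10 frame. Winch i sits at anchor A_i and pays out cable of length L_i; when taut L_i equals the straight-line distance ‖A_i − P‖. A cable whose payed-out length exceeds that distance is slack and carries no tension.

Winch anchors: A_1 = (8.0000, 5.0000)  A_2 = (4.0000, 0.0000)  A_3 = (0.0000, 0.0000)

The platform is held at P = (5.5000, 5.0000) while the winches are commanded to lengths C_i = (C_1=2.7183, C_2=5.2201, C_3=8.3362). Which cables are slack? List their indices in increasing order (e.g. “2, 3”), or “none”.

1, 3

i=1: geometric 2.5000 vs commanded 2.7183 ⇒ slack
i=2: geometric 5.2202 vs commanded 5.2201 ⇒ taut
i=3: geometric 7.4330 vs commanded 8.3362 ⇒ slack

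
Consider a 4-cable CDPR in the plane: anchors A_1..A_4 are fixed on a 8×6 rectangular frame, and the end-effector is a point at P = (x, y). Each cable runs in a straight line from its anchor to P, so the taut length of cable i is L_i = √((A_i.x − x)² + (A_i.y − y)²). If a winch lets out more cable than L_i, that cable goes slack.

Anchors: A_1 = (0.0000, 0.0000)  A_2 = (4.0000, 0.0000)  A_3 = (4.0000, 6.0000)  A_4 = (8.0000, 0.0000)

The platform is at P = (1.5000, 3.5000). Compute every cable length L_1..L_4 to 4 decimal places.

L_1 = √((0.0000−1.5000)² + (0.0000−3.5000)²) = 3.8079
L_2 = √((4.0000−1.5000)² + (0.0000−3.5000)²) = 4.3012
L_3 = √((4.0000−1.5000)² + (6.0000−3.5000)²) = 3.5355
L_4 = √((8.0000−1.5000)² + (0.0000−3.5000)²) = 7.3824

(3.8079, 4.3012, 3.5355, 7.3824)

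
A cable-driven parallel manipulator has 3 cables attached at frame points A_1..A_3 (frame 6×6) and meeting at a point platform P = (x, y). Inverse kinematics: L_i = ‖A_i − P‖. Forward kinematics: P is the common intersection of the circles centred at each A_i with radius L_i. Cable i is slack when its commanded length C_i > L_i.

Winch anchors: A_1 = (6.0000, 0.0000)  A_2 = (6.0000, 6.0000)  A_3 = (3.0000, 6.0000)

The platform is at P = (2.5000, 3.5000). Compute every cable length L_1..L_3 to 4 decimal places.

(4.9497, 4.3012, 2.5495)

L_1 = √((6.0000−2.5000)² + (0.0000−3.5000)²) = 4.9497
L_2 = √((6.0000−2.5000)² + (6.0000−3.5000)²) = 4.3012
L_3 = √((3.0000−2.5000)² + (6.0000−3.5000)²) = 2.5495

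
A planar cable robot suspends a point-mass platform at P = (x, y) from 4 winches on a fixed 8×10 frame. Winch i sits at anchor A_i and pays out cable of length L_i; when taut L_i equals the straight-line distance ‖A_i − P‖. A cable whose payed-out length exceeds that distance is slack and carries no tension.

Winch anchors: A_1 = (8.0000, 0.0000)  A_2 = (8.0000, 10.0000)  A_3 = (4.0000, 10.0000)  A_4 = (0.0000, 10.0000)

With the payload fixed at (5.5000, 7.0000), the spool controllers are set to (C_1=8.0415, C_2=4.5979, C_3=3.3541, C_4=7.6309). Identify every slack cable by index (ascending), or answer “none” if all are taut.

i=1: geometric 7.4330 vs commanded 8.0415 ⇒ slack
i=2: geometric 3.9051 vs commanded 4.5979 ⇒ slack
i=3: geometric 3.3541 vs commanded 3.3541 ⇒ taut
i=4: geometric 6.2650 vs commanded 7.6309 ⇒ slack

1, 2, 4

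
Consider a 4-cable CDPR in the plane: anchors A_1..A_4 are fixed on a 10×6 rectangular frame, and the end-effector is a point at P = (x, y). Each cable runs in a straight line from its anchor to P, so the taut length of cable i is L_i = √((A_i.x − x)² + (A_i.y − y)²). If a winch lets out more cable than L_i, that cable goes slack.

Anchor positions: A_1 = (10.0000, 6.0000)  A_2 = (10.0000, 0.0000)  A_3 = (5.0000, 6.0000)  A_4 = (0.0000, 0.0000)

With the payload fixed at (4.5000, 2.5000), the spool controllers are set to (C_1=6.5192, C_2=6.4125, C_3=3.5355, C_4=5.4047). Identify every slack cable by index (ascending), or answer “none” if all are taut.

2, 4

i=1: geometric 6.5192 vs commanded 6.5192 ⇒ taut
i=2: geometric 6.0415 vs commanded 6.4125 ⇒ slack
i=3: geometric 3.5355 vs commanded 3.5355 ⇒ taut
i=4: geometric 5.1478 vs commanded 5.4047 ⇒ slack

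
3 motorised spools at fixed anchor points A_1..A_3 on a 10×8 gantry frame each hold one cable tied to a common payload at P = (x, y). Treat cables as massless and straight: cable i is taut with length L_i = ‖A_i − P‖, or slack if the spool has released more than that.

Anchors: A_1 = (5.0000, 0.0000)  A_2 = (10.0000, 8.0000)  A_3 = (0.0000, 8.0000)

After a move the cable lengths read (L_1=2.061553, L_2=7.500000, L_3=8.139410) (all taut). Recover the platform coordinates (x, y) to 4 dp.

(5.5000, 2.0000)

each cable: (A_i−P)·(A_i−P) = L_i²; let q_i = ‖A_i‖²−L_i²
q_1 = 25.0000+0.0000−4.2500 = 20.7500
row 1: -10.0000x − 16.0000y = -87.0000  (q_2=107.7500)
row 2: 10.0000x − 16.0000y = 23.0000  (q_3=-2.2500)
Cramer on rows 1–2 → x = 5.5000, y = 2.0000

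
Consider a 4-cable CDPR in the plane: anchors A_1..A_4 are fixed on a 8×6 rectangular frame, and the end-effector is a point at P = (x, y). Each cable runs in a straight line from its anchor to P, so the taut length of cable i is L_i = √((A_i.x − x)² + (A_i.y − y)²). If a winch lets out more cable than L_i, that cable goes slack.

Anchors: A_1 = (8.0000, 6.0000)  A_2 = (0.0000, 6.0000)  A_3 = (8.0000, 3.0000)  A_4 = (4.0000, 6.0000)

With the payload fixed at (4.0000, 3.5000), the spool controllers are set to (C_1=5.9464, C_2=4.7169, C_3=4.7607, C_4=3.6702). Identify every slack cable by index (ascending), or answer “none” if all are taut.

cable 1: L_1 = ‖A_1−P‖ = 4.7170;  C_1 = 5.9464 → slack
cable 2: L_2 = ‖A_2−P‖ = 4.7170;  C_2 = 4.7169 → taut
cable 3: L_3 = ‖A_3−P‖ = 4.0311;  C_3 = 4.7607 → slack
cable 4: L_4 = ‖A_4−P‖ = 2.5000;  C_4 = 3.6702 → slack

1, 3, 4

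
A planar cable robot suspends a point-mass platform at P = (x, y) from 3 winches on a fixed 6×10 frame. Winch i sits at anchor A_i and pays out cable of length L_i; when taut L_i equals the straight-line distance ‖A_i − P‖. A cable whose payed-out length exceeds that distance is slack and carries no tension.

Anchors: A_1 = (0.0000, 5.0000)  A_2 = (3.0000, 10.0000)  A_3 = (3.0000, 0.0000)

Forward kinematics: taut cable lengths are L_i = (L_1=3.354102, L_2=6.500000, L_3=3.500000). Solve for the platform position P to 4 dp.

(3.0000, 3.5000)

each cable: (A_i−P)·(A_i−P) = L_i²; let k_i = ‖A_i‖²−L_i²
k_1 = 0.0000+25.0000−11.2500 = 13.7500
row 1: -6.0000x − 10.0000y = -53.0000  (k_2=66.7500)
row 2: -6.0000x + 10.0000y = 17.0000  (k_3=-3.2500)
Cramer on rows 1–2 → x = 3.0000, y = 3.5000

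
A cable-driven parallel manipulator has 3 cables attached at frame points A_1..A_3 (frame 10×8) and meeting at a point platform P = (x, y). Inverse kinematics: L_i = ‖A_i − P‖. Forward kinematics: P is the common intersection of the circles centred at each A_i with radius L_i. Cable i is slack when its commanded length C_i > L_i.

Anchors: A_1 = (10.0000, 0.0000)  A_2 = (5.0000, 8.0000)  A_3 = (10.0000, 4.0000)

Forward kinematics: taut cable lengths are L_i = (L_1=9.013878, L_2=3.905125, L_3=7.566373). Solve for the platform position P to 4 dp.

each cable: (A_i−P)·(A_i−P) = L_i²; let c_i = ‖A_i‖²−L_i²
c_1 = 100.0000+0.0000−81.2500 = 18.7500
row 1: 10.0000x − 16.0000y = -55.0000  (c_2=73.7500)
row 2: 0.0000x − 8.0000y = -40.0000  (c_3=58.7500)
Cramer on rows 1–2 → x = 2.5000, y = 5.0000

(2.5000, 5.0000)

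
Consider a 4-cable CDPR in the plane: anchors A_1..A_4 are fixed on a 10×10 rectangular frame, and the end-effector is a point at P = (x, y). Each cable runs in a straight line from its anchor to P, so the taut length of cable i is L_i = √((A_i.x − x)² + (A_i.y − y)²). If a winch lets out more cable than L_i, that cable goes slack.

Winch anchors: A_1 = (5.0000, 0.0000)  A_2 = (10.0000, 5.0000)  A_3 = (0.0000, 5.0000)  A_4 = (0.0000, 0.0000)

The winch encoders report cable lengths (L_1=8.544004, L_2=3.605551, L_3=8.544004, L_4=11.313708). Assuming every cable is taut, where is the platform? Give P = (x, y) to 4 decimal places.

each cable: (A_i−P)·(A_i−P) = L_i²; let q_i = ‖A_i‖²−L_i²
q_1 = 25.0000+0.0000−73.0000 = -48.0000
row 1: -10.0000x − 10.0000y = -160.0000  (q_2=112.0000)
row 2: 10.0000x − 10.0000y = 0.0000  (q_3=-48.0000)
row 3: 10.0000x + 0.0000y = 80.0000  (q_4=-128.0000)
Cramer on rows 1–2 → x = 8.0000, y = 8.0000
check cable 4: ‖A_4−P‖² = 128.0000 ≈ L_4² = 128.0000 ✓

(8.0000, 8.0000)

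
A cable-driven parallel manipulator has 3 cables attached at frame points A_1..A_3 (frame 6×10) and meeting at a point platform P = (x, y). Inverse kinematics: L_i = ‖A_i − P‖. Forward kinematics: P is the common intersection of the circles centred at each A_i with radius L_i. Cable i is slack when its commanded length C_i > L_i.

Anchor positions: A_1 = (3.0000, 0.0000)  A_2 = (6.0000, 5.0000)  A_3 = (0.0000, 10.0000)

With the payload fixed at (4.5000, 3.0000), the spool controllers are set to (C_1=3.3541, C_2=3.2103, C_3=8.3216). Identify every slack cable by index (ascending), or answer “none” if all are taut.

i=1: geometric 3.3541 vs commanded 3.3541 ⇒ taut
i=2: geometric 2.5000 vs commanded 3.2103 ⇒ slack
i=3: geometric 8.3217 vs commanded 8.3216 ⇒ taut

2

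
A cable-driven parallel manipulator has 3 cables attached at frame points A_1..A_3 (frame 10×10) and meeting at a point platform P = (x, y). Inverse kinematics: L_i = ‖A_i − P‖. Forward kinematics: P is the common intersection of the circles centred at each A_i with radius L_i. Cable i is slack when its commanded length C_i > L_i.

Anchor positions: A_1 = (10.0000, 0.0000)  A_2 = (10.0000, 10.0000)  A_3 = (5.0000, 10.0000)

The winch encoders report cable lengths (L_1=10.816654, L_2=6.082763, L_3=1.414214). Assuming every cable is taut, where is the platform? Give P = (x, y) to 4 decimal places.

(4.0000, 9.0000)

each cable: (A_i−P)·(A_i−P) = L_i²; let q_i = ‖A_i‖²−L_i²
q_1 = 100.0000+0.0000−117.0000 = -17.0000
row 1: 0.0000x − 20.0000y = -180.0000  (q_2=163.0000)
row 2: 10.0000x − 20.0000y = -140.0000  (q_3=123.0000)
Cramer on rows 1–2 → x = 4.0000, y = 9.0000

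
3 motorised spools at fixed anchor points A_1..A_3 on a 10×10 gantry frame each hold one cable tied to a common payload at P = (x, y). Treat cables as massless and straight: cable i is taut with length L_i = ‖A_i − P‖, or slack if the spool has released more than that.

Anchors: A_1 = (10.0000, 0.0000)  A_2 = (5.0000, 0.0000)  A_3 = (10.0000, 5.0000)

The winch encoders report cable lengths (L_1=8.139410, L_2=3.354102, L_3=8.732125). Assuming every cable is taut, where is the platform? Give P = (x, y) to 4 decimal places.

expand ‖A_i−P‖²=L_i² and subtract eq 1 (q_i ≔ ‖A_i‖²−L_i²)
q_1 = 100.0000+0.0000−66.2500 = 33.7500
eq1−eq2 → [10.0000  0.0000]·P = 20.0000
eq1−eq3 → [0.0000  -10.0000]·P = -15.0000
2×2 solve → P = (2.0000, 1.5000)

(2.0000, 1.5000)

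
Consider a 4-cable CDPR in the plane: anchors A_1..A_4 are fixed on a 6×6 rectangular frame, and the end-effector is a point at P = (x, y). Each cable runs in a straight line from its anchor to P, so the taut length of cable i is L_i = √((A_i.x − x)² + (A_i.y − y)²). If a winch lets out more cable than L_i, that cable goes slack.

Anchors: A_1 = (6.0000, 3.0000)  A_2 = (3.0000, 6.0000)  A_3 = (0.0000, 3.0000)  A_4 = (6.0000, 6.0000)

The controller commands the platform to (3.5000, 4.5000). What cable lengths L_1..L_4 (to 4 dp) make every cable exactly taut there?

(2.9155, 1.5811, 3.8079, 2.9155)

L_1 = √((6.0000−3.5000)² + (3.0000−4.5000)²) = 2.9155
L_2 = √((3.0000−3.5000)² + (6.0000−4.5000)²) = 1.5811
L_3 = √((0.0000−3.5000)² + (3.0000−4.5000)²) = 3.8079
L_4 = √((6.0000−3.5000)² + (6.0000−4.5000)²) = 2.9155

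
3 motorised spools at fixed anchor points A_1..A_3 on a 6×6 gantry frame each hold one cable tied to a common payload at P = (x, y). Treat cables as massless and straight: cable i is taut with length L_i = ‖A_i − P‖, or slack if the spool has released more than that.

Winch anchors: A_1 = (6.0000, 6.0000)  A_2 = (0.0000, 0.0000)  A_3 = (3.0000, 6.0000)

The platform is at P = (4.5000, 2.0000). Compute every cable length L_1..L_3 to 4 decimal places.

cable 1: Δx=1.5000, Δy=4.0000; L_1 = √(Δx²+Δy²) = 4.2720
cable 2: Δx=-4.5000, Δy=-2.0000; L_2 = √(Δx²+Δy²) = 4.9244
cable 3: Δx=-1.5000, Δy=4.0000; L_3 = √(Δx²+Δy²) = 4.2720

(4.2720, 4.9244, 4.2720)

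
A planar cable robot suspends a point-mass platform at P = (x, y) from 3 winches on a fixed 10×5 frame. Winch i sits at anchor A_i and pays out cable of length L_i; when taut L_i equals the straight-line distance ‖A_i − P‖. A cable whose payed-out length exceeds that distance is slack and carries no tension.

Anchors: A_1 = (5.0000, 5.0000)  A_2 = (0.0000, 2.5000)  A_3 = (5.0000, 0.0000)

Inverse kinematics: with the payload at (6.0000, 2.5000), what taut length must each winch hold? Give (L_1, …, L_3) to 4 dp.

(2.6926, 6.0000, 2.6926)

cable 1: Δx=-1.0000, Δy=2.5000; L_1 = √(Δx²+Δy²) = 2.6926
cable 2: Δx=-6.0000, Δy=0.0000; L_2 = √(Δx²+Δy²) = 6.0000
cable 3: Δx=-1.0000, Δy=-2.5000; L_3 = √(Δx²+Δy²) = 2.6926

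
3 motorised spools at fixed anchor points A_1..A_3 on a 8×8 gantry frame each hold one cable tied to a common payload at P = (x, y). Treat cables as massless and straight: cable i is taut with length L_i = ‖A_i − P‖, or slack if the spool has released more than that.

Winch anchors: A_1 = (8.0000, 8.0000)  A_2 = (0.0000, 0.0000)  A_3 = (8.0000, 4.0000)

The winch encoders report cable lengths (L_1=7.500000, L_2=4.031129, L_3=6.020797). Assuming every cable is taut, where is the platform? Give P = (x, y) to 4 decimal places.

circle eqns → linear via eq_j − eq_1; set k_j = A_j·A_j − L_j²
k_1 = 64.0000+64.0000−56.2500 = 71.7500
16.0000·x + 16.0000·y = k_1−k_2 = 88.0000
0.0000·x + 8.0000·y = k_1−k_3 = 28.0000
solve first two rows → x=2.0000, y=3.5000

(2.0000, 3.5000)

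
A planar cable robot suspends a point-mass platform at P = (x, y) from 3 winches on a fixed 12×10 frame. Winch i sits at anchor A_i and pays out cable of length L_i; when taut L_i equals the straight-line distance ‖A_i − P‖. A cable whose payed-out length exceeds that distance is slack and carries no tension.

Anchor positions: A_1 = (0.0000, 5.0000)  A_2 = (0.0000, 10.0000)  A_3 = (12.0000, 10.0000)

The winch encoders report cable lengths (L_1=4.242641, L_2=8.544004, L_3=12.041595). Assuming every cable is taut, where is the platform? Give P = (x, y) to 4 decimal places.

(3.0000, 2.0000)

expand ‖A_i−P‖²=L_i² and subtract eq 1 (k_i ≔ ‖A_i‖²−L_i²)
k_1 = 0.0000+25.0000−18.0000 = 7.0000
eq1−eq2 → [0.0000  -10.0000]·P = -20.0000
eq1−eq3 → [-24.0000  -10.0000]·P = -92.0000
2×2 solve → P = (3.0000, 2.0000)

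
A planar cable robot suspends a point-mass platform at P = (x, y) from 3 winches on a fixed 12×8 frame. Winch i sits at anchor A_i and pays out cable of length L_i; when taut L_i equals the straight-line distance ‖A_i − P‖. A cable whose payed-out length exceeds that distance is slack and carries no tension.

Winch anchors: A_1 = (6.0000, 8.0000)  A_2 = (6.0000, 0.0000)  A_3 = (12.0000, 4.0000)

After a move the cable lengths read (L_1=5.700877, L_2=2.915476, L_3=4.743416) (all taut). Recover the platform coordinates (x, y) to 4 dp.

each cable: (A_i−P)·(A_i−P) = L_i²; let q_i = ‖A_i‖²−L_i²
q_1 = 36.0000+64.0000−32.5000 = 67.5000
row 1: 0.0000x + 16.0000y = 40.0000  (q_2=27.5000)
row 2: -12.0000x + 8.0000y = -70.0000  (q_3=137.5000)
Cramer on rows 1–2 → x = 7.5000, y = 2.5000

(7.5000, 2.5000)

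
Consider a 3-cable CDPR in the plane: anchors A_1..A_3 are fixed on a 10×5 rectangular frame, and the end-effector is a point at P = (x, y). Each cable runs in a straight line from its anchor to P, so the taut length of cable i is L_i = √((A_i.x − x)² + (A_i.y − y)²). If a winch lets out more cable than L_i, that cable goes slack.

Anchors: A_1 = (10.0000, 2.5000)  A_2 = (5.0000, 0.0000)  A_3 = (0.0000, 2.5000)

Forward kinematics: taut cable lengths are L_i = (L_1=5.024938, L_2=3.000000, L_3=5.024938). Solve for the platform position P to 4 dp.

each cable: (A_i−P)·(A_i−P) = L_i²; let q_i = ‖A_i‖²−L_i²
q_1 = 100.0000+6.2500−25.2500 = 81.0000
row 1: 10.0000x + 5.0000y = 65.0000  (q_2=16.0000)
row 2: 20.0000x + 0.0000y = 100.0000  (q_3=-19.0000)
Cramer on rows 1–2 → x = 5.0000, y = 3.0000

(5.0000, 3.0000)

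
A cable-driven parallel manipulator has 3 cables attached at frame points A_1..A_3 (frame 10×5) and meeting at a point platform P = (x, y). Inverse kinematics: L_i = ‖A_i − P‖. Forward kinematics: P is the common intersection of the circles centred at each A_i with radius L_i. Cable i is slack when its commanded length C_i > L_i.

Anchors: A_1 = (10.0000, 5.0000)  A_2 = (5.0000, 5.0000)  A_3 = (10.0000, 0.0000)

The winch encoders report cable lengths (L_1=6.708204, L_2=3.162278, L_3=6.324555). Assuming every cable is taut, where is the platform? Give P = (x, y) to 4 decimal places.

(4.0000, 2.0000)

expand ‖A_i−P‖²=L_i² and subtract eq 1 (c_i ≔ ‖A_i‖²−L_i²)
c_1 = 100.0000+25.0000−45.0000 = 80.0000
eq1−eq2 → [10.0000  0.0000]·P = 40.0000
eq1−eq3 → [0.0000  10.0000]·P = 20.0000
2×2 solve → P = (4.0000, 2.0000)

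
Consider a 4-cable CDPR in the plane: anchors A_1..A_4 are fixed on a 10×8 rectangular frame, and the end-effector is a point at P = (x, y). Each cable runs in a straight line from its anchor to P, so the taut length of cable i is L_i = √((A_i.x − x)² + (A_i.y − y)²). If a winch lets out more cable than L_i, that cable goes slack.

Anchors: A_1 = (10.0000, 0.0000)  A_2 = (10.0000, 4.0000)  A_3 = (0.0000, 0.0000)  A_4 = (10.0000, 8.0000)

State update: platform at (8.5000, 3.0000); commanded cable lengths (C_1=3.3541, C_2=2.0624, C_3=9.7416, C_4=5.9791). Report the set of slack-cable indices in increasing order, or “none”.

2, 3, 4

cable 1: L_1 = ‖A_1−P‖ = 3.3541;  C_1 = 3.3541 → taut
cable 2: L_2 = ‖A_2−P‖ = 1.8028;  C_2 = 2.0624 → slack
cable 3: L_3 = ‖A_3−P‖ = 9.0139;  C_3 = 9.7416 → slack
cable 4: L_4 = ‖A_4−P‖ = 5.2202;  C_4 = 5.9791 → slack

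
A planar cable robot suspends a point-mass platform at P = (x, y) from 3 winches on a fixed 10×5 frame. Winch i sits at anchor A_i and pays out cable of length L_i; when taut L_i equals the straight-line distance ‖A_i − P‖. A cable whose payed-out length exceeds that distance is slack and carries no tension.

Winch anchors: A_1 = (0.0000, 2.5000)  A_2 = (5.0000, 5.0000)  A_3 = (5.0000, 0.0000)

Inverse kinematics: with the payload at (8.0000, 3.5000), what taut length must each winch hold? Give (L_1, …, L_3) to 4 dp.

(8.0623, 3.3541, 4.6098)

L_1 = √((0.0000−8.0000)² + (2.5000−3.5000)²) = 8.0623
L_2 = √((5.0000−8.0000)² + (5.0000−3.5000)²) = 3.3541
L_3 = √((5.0000−8.0000)² + (0.0000−3.5000)²) = 4.6098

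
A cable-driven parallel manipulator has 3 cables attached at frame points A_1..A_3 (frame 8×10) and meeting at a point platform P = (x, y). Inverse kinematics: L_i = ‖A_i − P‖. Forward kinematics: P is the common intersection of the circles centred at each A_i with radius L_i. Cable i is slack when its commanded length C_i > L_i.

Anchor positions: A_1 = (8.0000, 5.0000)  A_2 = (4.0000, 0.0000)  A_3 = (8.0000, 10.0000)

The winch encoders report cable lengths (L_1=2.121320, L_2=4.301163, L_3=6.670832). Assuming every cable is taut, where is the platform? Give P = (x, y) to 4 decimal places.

(6.5000, 3.5000)

each cable: (A_i−P)·(A_i−P) = L_i²; let q_i = ‖A_i‖²−L_i²
q_1 = 64.0000+25.0000−4.5000 = 84.5000
row 1: 8.0000x + 10.0000y = 87.0000  (q_2=-2.5000)
row 2: 0.0000x − 10.0000y = -35.0000  (q_3=119.5000)
Cramer on rows 1–2 → x = 6.5000, y = 3.5000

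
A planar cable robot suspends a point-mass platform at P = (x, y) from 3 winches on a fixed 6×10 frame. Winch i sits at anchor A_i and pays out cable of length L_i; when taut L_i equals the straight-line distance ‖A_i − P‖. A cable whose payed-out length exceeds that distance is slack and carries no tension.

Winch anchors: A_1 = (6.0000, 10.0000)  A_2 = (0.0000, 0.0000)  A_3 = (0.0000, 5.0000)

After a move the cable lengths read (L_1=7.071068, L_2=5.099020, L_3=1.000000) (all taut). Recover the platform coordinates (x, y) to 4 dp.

(1.0000, 5.0000)

expand ‖A_i−P‖²=L_i² and subtract eq 1 (c_i ≔ ‖A_i‖²−L_i²)
c_1 = 36.0000+100.0000−50.0000 = 86.0000
eq1−eq2 → [12.0000  20.0000]·P = 112.0000
eq1−eq3 → [12.0000  10.0000]·P = 62.0000
2×2 solve → P = (1.0000, 5.0000)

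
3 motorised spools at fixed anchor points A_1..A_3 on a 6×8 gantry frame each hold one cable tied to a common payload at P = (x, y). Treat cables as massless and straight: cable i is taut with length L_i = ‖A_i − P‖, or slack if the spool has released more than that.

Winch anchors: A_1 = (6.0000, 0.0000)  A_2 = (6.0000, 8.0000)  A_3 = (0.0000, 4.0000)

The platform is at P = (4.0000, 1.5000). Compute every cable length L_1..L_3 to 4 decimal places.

(2.5000, 6.8007, 4.7170)

cable 1: Δx=2.0000, Δy=-1.5000; L_1 = √(Δx²+Δy²) = 2.5000
cable 2: Δx=2.0000, Δy=6.5000; L_2 = √(Δx²+Δy²) = 6.8007
cable 3: Δx=-4.0000, Δy=2.5000; L_3 = √(Δx²+Δy²) = 4.7170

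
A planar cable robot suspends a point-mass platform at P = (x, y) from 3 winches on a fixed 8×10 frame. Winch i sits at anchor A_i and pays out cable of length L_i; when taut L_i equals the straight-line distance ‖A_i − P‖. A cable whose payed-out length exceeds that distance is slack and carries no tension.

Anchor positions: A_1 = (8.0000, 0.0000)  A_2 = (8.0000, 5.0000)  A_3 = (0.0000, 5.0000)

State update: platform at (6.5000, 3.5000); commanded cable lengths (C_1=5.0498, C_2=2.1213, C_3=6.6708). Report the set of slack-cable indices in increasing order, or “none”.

1

i=1: geometric 3.8079 vs commanded 5.0498 ⇒ slack
i=2: geometric 2.1213 vs commanded 2.1213 ⇒ taut
i=3: geometric 6.6708 vs commanded 6.6708 ⇒ taut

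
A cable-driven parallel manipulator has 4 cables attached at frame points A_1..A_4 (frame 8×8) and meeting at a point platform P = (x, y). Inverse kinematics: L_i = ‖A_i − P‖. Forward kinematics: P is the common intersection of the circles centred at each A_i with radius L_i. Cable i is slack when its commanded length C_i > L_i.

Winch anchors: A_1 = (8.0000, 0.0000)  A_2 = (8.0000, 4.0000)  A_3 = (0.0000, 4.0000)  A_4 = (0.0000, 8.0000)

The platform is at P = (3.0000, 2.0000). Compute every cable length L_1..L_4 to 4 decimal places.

L_1 = √((8.0000−3.0000)² + (0.0000−2.0000)²) = 5.3852
L_2 = √((8.0000−3.0000)² + (4.0000−2.0000)²) = 5.3852
L_3 = √((0.0000−3.0000)² + (4.0000−2.0000)²) = 3.6056
L_4 = √((0.0000−3.0000)² + (8.0000−2.0000)²) = 6.7082

(5.3852, 5.3852, 3.6056, 6.7082)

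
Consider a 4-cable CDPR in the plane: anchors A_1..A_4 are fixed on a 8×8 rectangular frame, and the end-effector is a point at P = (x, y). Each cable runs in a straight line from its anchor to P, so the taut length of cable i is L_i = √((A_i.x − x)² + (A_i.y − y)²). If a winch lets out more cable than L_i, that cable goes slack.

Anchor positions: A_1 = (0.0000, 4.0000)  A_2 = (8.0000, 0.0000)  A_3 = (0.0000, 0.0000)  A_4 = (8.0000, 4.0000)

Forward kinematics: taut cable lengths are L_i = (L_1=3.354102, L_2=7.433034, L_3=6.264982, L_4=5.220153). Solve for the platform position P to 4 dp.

(3.0000, 5.5000)

each cable: (A_i−P)·(A_i−P) = L_i²; let c_i = ‖A_i‖²−L_i²
c_1 = 0.0000+16.0000−11.2500 = 4.7500
row 1: -16.0000x + 8.0000y = -4.0000  (c_2=8.7500)
row 2: 0.0000x + 8.0000y = 44.0000  (c_3=-39.2500)
row 3: -16.0000x + 0.0000y = -48.0000  (c_4=52.7500)
Cramer on rows 1–2 → x = 3.0000, y = 5.5000
check cable 4: ‖A_4−P‖² = 27.2500 ≈ L_4² = 27.2500 ✓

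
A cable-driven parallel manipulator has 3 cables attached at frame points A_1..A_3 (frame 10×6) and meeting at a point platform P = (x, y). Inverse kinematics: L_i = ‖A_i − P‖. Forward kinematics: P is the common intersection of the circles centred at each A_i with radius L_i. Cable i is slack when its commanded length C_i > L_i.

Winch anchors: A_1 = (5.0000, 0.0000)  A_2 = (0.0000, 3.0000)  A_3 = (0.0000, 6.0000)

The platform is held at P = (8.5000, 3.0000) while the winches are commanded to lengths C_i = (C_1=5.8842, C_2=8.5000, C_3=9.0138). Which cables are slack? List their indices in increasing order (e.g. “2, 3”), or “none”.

i=1: geometric 4.6098 vs commanded 5.8842 ⇒ slack
i=2: geometric 8.5000 vs commanded 8.5000 ⇒ taut
i=3: geometric 9.0139 vs commanded 9.0138 ⇒ taut

1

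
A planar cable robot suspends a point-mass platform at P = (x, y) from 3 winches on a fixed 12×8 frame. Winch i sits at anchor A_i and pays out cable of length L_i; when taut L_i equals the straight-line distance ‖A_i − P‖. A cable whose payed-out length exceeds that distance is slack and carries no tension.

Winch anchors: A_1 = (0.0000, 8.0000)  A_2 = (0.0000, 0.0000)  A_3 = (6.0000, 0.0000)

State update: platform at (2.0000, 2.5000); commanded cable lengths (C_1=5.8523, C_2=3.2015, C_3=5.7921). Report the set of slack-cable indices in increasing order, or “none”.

3

cable 1: L_1 = ‖A_1−P‖ = 5.8523;  C_1 = 5.8523 → taut
cable 2: L_2 = ‖A_2−P‖ = 3.2016;  C_2 = 3.2015 → taut
cable 3: L_3 = ‖A_3−P‖ = 4.7170;  C_3 = 5.7921 → slack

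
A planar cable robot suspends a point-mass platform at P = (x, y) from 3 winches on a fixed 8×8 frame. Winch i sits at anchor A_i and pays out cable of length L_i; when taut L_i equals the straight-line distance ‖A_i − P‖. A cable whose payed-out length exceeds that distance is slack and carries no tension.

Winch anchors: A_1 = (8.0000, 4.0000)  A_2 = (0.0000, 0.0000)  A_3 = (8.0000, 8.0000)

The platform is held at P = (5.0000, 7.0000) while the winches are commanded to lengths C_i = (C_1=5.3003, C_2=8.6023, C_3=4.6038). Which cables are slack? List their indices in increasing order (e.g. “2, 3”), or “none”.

cable 1: √((3.0000)²+(-3.0000)²)=4.2426, C_1=5.3003: slack
cable 2: √((-5.0000)²+(-7.0000)²)=8.6023, C_2=8.6023: taut
cable 3: √((3.0000)²+(1.0000)²)=3.1623, C_3=4.6038: slack

1, 3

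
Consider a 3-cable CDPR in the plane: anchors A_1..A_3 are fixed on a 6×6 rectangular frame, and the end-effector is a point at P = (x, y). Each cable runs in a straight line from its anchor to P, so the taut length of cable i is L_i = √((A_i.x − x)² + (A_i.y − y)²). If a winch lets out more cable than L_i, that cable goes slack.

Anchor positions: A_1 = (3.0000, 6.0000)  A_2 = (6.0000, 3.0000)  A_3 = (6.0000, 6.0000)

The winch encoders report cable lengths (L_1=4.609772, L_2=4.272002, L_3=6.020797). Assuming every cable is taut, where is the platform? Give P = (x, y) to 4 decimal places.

(2.0000, 1.5000)

expand ‖A_i−P‖²=L_i² and subtract eq 1 (q_i ≔ ‖A_i‖²−L_i²)
q_1 = 9.0000+36.0000−21.2500 = 23.7500
eq1−eq2 → [-6.0000  6.0000]·P = -3.0000
eq1−eq3 → [-6.0000  0.0000]·P = -12.0000
2×2 solve → P = (2.0000, 1.5000)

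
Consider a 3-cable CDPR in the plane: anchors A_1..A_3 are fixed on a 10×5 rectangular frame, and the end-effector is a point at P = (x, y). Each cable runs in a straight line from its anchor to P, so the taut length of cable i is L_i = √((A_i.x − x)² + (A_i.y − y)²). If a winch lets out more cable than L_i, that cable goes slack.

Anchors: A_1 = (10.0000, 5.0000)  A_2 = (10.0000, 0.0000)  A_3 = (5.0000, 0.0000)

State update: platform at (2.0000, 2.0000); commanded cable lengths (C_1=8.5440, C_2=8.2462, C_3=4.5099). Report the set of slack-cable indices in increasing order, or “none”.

cable 1: √((8.0000)²+(3.0000)²)=8.5440, C_1=8.5440: taut
cable 2: √((8.0000)²+(-2.0000)²)=8.2462, C_2=8.2462: taut
cable 3: √((3.0000)²+(-2.0000)²)=3.6056, C_3=4.5099: slack

3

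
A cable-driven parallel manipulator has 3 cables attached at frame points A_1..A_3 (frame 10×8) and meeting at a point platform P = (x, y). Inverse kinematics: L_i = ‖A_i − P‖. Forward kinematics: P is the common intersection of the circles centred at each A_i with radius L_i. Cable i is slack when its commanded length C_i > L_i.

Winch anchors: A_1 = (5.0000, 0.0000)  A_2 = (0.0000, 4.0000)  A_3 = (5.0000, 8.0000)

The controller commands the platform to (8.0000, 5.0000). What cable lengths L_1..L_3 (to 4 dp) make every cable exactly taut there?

cable 1: Δx=-3.0000, Δy=-5.0000; L_1 = √(Δx²+Δy²) = 5.8310
cable 2: Δx=-8.0000, Δy=-1.0000; L_2 = √(Δx²+Δy²) = 8.0623
cable 3: Δx=-3.0000, Δy=3.0000; L_3 = √(Δx²+Δy²) = 4.2426

(5.8310, 8.0623, 4.2426)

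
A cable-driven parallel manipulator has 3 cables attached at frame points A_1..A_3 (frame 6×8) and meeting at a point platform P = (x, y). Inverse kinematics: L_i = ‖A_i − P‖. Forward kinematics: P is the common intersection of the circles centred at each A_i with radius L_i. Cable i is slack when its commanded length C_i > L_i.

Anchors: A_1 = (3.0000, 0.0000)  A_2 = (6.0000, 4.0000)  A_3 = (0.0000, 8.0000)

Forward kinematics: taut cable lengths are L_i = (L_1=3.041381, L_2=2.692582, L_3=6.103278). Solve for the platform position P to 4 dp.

(3.5000, 3.0000)

circle eqns → linear via eq_j − eq_1; set q_j = A_j·A_j − L_j²
q_1 = 9.0000+0.0000−9.2500 = -0.2500
-6.0000·x − 8.0000·y = q_1−q_2 = -45.0000
6.0000·x − 16.0000·y = q_1−q_3 = -27.0000
solve first two rows → x=3.5000, y=3.0000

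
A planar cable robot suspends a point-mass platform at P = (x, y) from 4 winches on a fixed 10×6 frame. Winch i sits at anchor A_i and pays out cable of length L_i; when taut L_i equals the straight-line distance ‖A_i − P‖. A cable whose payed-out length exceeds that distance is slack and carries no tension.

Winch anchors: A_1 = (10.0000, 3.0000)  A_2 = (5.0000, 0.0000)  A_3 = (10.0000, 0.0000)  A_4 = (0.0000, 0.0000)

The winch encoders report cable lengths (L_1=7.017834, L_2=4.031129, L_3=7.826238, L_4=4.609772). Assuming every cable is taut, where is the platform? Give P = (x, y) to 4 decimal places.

(3.0000, 3.5000)

expand ‖A_i−P‖²=L_i² and subtract eq 1 (c_i ≔ ‖A_i‖²−L_i²)
c_1 = 100.0000+9.0000−49.2500 = 59.7500
eq1−eq2 → [10.0000  6.0000]·P = 51.0000
eq1−eq3 → [0.0000  6.0000]·P = 21.0000
eq1−eq4 → [20.0000  6.0000]·P = 81.0000
2×2 solve → P = (3.0000, 3.5000)
check cable 4: ‖A_4−P‖² = 21.2500 ≈ L_4² = 21.2500 ✓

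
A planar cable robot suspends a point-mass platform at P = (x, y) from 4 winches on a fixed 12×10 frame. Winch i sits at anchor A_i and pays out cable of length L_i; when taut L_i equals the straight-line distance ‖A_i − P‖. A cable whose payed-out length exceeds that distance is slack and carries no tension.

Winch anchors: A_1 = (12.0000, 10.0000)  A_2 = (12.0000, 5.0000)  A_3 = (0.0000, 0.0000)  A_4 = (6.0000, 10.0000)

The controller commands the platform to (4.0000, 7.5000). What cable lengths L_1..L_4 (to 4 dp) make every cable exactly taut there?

(8.3815, 8.3815, 8.5000, 3.2016)

L_1 = √((12.0000−4.0000)² + (10.0000−7.5000)²) = 8.3815
L_2 = √((12.0000−4.0000)² + (5.0000−7.5000)²) = 8.3815
L_3 = √((0.0000−4.0000)² + (0.0000−7.5000)²) = 8.5000
L_4 = √((6.0000−4.0000)² + (10.0000−7.5000)²) = 3.2016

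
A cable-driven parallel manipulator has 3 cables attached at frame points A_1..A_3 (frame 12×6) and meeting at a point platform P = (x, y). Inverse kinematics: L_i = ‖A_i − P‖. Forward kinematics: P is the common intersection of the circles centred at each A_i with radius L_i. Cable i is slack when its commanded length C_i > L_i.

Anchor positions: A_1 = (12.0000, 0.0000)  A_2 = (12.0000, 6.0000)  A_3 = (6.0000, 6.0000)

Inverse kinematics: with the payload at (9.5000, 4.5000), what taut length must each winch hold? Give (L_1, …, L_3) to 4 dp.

(5.1478, 2.9155, 3.8079)

cable 1: Δx=2.5000, Δy=-4.5000; L_1 = √(Δx²+Δy²) = 5.1478
cable 2: Δx=2.5000, Δy=1.5000; L_2 = √(Δx²+Δy²) = 2.9155
cable 3: Δx=-3.5000, Δy=1.5000; L_3 = √(Δx²+Δy²) = 3.8079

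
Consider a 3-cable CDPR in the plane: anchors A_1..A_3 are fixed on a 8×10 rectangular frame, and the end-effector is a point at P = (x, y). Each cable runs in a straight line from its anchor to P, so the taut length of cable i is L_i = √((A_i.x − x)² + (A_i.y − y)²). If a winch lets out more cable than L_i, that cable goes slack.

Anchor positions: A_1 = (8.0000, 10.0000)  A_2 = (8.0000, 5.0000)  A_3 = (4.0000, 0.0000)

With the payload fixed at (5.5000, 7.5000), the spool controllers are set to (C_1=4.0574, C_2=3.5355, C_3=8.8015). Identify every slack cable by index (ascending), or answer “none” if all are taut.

i=1: geometric 3.5355 vs commanded 4.0574 ⇒ slack
i=2: geometric 3.5355 vs commanded 3.5355 ⇒ taut
i=3: geometric 7.6485 vs commanded 8.8015 ⇒ slack

1, 3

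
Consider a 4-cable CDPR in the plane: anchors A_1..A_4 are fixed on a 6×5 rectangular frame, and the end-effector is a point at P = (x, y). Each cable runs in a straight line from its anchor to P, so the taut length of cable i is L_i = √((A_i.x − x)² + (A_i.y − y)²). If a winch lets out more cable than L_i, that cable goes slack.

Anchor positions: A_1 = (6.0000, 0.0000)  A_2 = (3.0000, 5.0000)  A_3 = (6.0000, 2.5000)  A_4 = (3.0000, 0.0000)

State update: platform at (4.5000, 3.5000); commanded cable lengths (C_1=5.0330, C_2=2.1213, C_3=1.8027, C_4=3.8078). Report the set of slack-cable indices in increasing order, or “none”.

cable 1: √((1.5000)²+(-3.5000)²)=3.8079, C_1=5.0330: slack
cable 2: √((-1.5000)²+(1.5000)²)=2.1213, C_2=2.1213: taut
cable 3: √((1.5000)²+(-1.0000)²)=1.8028, C_3=1.8027: taut
cable 4: √((-1.5000)²+(-3.5000)²)=3.8079, C_4=3.8078: taut

1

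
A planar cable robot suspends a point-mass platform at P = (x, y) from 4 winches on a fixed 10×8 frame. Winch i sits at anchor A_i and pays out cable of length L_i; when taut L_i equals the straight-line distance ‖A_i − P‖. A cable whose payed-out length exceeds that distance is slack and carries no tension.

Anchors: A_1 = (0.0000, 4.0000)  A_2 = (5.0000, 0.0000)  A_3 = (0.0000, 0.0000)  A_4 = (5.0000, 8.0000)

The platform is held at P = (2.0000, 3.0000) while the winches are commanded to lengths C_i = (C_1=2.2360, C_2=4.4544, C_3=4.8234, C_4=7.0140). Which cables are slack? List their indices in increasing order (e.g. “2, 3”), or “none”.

i=1: geometric 2.2361 vs commanded 2.2360 ⇒ taut
i=2: geometric 4.2426 vs commanded 4.4544 ⇒ slack
i=3: geometric 3.6056 vs commanded 4.8234 ⇒ slack
i=4: geometric 5.8310 vs commanded 7.0140 ⇒ slack

2, 3, 4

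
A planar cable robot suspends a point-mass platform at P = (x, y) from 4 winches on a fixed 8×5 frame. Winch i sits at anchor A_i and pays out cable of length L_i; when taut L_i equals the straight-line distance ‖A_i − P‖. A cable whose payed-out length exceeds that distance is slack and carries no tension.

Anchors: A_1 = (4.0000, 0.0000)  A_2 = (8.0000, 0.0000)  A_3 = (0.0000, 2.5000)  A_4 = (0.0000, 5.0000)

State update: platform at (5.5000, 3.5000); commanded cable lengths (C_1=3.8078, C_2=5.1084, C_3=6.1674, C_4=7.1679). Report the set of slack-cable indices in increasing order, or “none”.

2, 3, 4

cable 1: √((-1.5000)²+(-3.5000)²)=3.8079, C_1=3.8078: taut
cable 2: √((2.5000)²+(-3.5000)²)=4.3012, C_2=5.1084: slack
cable 3: √((-5.5000)²+(-1.0000)²)=5.5902, C_3=6.1674: slack
cable 4: √((-5.5000)²+(1.5000)²)=5.7009, C_4=7.1679: slack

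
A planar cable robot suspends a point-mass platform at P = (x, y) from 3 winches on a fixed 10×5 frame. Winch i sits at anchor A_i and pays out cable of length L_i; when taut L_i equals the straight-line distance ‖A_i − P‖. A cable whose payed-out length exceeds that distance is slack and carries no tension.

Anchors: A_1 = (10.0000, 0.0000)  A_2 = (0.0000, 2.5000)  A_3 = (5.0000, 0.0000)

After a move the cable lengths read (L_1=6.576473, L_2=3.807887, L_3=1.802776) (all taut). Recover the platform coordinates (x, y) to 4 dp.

(3.5000, 1.0000)

each cable: (A_i−P)·(A_i−P) = L_i²; let c_i = ‖A_i‖²−L_i²
c_1 = 100.0000+0.0000−43.2500 = 56.7500
row 1: 20.0000x − 5.0000y = 65.0000  (c_2=-8.2500)
row 2: 10.0000x + 0.0000y = 35.0000  (c_3=21.7500)
Cramer on rows 1–2 → x = 3.5000, y = 1.0000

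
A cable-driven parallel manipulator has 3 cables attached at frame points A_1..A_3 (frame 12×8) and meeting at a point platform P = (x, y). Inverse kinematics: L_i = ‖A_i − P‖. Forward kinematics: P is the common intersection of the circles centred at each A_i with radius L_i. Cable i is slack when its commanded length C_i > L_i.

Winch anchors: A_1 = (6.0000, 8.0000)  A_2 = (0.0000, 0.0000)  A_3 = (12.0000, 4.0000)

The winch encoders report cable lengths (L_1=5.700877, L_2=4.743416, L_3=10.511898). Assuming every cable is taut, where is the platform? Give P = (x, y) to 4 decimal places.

(1.5000, 4.5000)

circle eqns → linear via eq_j − eq_1; set q_j = A_j·A_j − L_j²
q_1 = 36.0000+64.0000−32.5000 = 67.5000
12.0000·x + 16.0000·y = q_1−q_2 = 90.0000
-12.0000·x + 8.0000·y = q_1−q_3 = 18.0000
solve first two rows → x=1.5000, y=4.5000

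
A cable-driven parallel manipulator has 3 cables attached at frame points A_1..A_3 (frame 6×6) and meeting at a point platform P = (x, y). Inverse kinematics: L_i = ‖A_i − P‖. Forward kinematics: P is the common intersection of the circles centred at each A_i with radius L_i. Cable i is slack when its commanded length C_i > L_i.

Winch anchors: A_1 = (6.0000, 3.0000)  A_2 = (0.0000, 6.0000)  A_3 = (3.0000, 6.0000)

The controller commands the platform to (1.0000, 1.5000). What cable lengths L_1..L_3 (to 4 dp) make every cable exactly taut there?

(5.2202, 4.6098, 4.9244)

cable 1: Δx=5.0000, Δy=1.5000; L_1 = √(Δx²+Δy²) = 5.2202
cable 2: Δx=-1.0000, Δy=4.5000; L_2 = √(Δx²+Δy²) = 4.6098
cable 3: Δx=2.0000, Δy=4.5000; L_3 = √(Δx²+Δy²) = 4.9244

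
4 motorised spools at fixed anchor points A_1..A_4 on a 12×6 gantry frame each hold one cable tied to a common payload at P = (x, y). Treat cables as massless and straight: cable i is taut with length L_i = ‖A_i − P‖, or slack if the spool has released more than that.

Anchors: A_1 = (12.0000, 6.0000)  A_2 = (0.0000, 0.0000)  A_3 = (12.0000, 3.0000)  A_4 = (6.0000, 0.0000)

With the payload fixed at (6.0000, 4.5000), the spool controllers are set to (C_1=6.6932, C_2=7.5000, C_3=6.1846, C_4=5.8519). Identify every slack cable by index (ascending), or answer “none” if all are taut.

cable 1: √((6.0000)²+(1.5000)²)=6.1847, C_1=6.6932: slack
cable 2: √((-6.0000)²+(-4.5000)²)=7.5000, C_2=7.5000: taut
cable 3: √((6.0000)²+(-1.5000)²)=6.1847, C_3=6.1846: taut
cable 4: √((0.0000)²+(-4.5000)²)=4.5000, C_4=5.8519: slack

1, 4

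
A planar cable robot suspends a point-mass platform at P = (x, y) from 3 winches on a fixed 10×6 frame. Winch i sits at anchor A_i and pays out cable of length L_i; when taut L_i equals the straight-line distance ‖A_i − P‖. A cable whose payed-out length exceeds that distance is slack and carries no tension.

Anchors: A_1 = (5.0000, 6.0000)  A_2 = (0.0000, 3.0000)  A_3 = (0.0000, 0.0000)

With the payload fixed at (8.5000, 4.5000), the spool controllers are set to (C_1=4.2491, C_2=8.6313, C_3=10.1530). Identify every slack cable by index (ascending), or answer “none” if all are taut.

i=1: geometric 3.8079 vs commanded 4.2491 ⇒ slack
i=2: geometric 8.6313 vs commanded 8.6313 ⇒ taut
i=3: geometric 9.6177 vs commanded 10.1530 ⇒ slack

1, 3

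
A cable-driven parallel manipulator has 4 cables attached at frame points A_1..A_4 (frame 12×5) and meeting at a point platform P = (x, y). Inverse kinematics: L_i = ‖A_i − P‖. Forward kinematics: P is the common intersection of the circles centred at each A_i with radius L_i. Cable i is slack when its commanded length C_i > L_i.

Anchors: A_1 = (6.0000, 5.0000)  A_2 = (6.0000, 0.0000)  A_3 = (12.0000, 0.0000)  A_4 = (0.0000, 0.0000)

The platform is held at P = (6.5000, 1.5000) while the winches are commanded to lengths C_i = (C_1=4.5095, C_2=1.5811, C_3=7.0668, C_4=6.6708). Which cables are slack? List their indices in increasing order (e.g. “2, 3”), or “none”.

cable 1: L_1 = ‖A_1−P‖ = 3.5355;  C_1 = 4.5095 → slack
cable 2: L_2 = ‖A_2−P‖ = 1.5811;  C_2 = 1.5811 → taut
cable 3: L_3 = ‖A_3−P‖ = 5.7009;  C_3 = 7.0668 → slack
cable 4: L_4 = ‖A_4−P‖ = 6.6708;  C_4 = 6.6708 → taut

1, 3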